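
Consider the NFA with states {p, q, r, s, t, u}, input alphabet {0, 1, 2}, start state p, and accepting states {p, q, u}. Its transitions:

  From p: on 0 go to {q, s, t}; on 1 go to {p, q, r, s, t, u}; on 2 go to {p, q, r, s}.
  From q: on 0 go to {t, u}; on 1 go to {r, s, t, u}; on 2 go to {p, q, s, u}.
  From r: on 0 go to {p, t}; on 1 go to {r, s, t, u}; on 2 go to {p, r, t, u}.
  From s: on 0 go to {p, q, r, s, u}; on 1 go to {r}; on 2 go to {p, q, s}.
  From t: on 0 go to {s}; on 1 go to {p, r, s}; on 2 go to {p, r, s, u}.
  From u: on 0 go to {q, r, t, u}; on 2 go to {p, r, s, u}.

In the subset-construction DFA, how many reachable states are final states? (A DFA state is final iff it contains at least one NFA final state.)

6

Start state of the DFA: {p}.
{p} --0--> {q, s, t}  [new]
{p} --1--> {p, q, r, s, t, u}  [new]
{p} --2--> {p, q, r, s}  [new]
{q, s, t} --0--> {p, q, r, s, t, u}  [seen]
{q, s, t} --1--> {p, r, s, t, u}  [new]
{q, s, t} --2--> {p, q, r, s, u}  [new]
{p, q, r, s, t, u} --0--> {p, q, r, s, t, u}  [seen]
{p, q, r, s, t, u} --1--> {p, q, r, s, t, u}  [seen]
{p, q, r, s, t, u} --2--> {p, q, r, s, t, u}  [seen]
{p, q, r, s} --0--> {p, q, r, s, t, u}  [seen]
{p, q, r, s} --1--> {p, q, r, s, t, u}  [seen]
{p, q, r, s} --2--> {p, q, r, s, t, u}  [seen]
{p, r, s, t, u} --0--> {p, q, r, s, t, u}  [seen]
{p, r, s, t, u} --1--> {p, q, r, s, t, u}  [seen]
{p, r, s, t, u} --2--> {p, q, r, s, t, u}  [seen]
{p, q, r, s, u} --0--> {p, q, r, s, t, u}  [seen]
{p, q, r, s, u} --1--> {p, q, r, s, t, u}  [seen]
{p, q, r, s, u} --2--> {p, q, r, s, t, u}  [seen]
Reachable DFA states: {p}, {q, s, t}, {p, q, r, s, t, u}, {p, q, r, s}, {p, r, s, t, u}, {p, q, r, s, u}.
Accepting DFA states (contain an NFA accepting state): {p}, {q, s, t}, {p, q, r, s, t, u}, {p, q, r, s}, {p, r, s, t, u}, {p, q, r, s, u}.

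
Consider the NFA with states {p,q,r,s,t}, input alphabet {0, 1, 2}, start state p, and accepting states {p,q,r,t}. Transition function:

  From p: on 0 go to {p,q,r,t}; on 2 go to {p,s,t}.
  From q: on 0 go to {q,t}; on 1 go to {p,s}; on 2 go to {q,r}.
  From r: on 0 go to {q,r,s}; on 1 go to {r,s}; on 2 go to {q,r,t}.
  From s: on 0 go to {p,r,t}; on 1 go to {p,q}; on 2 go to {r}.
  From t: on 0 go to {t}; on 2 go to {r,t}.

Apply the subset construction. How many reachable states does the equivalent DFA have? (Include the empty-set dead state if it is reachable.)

Start state of the DFA: {p}.
{p} --0--> {p,q,r,t}  [new]
{p} --1--> ∅  [new]
{p} --2--> {p,s,t}  [new]
{p,q,r,t} --0--> {p,q,r,s,t}  [new]
{p,q,r,t} --1--> {p,r,s}  [new]
{p,q,r,t} --2--> {p,q,r,s,t}  [seen]
∅ --0--> ∅  [seen]
∅ --1--> ∅  [seen]
∅ --2--> ∅  [seen]
{p,s,t} --0--> {p,q,r,t}  [seen]
{p,s,t} --1--> {p,q}  [new]
{p,s,t} --2--> {p,r,s,t}  [new]
{p,q,r,s,t} --0--> {p,q,r,s,t}  [seen]
{p,q,r,s,t} --1--> {p,q,r,s}  [new]
{p,q,r,s,t} --2--> {p,q,r,s,t}  [seen]
{p,r,s} --0--> {p,q,r,s,t}  [seen]
{p,r,s} --1--> {p,q,r,s}  [seen]
{p,r,s} --2--> {p,q,r,s,t}  [seen]
{p,q} --0--> {p,q,r,t}  [seen]
{p,q} --1--> {p,s}  [new]
{p,q} --2--> {p,q,r,s,t}  [seen]
{p,r,s,t} --0--> {p,q,r,s,t}  [seen]
{p,r,s,t} --1--> {p,q,r,s}  [seen]
{p,r,s,t} --2--> {p,q,r,s,t}  [seen]
{p,q,r,s} --0--> {p,q,r,s,t}  [seen]
{p,q,r,s} --1--> {p,q,r,s}  [seen]
{p,q,r,s} --2--> {p,q,r,s,t}  [seen]
{p,s} --0--> {p,q,r,t}  [seen]
{p,s} --1--> {p,q}  [seen]
{p,s} --2--> {p,r,s,t}  [seen]
Reachable DFA states: {p}, {p,q,r,t}, ∅, {p,s,t}, {p,q,r,s,t}, {p,r,s}, {p,q}, {p,r,s,t}, {p,q,r,s}, {p,s}.

10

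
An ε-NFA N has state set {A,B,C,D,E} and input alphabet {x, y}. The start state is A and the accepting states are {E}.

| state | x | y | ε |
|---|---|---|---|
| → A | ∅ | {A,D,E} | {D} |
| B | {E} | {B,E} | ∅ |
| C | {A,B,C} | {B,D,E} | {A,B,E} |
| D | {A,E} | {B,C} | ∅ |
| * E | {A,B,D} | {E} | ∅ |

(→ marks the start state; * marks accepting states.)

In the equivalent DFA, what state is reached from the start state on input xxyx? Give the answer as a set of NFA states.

Start: {A,D}.
δ(A,x) = ∅; δ(D,x) = {A,E}.
Union: {A,E}.
ε-closure gives {A,D,E}.
After x: {A,D,E}.
δ(A,x) = ∅; δ(D,x) = {A,E}; δ(E,x) = {A,B,D}.
Union: {A,B,D,E}.
After x: {A,B,D,E}.
δ(A,y) = {A,D,E}; δ(B,y) = {B,E}; δ(D,y) = {B,C}; δ(E,y) = {E}.
Union: {A,B,C,D,E}.
After y: {A,B,C,D,E}.
δ(A,x) = ∅; δ(B,x) = {E}; δ(C,x) = {A,B,C}; δ(D,x) = {A,E}; δ(E,x) = {A,B,D}.
Union: {A,B,C,D,E}.
After x: {A,B,C,D,E}.

{A,B,C,D,E}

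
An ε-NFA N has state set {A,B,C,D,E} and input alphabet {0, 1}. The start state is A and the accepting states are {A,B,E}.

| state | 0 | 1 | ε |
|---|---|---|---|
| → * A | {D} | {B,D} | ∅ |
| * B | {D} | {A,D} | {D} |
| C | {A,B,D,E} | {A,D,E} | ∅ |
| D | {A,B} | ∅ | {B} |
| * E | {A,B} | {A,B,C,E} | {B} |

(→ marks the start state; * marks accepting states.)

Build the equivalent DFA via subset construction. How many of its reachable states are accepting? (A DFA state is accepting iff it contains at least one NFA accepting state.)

3

Start state of the DFA: {A} (ε-closure of the NFA start).
{A} --0--> {B,D}  [new]
{A} --1--> {B,D}  [seen]
{B,D} --0--> {A,B,D}  [new]
{B,D} --1--> {A,B,D}  [seen]
{A,B,D} --0--> {A,B,D}  [seen]
{A,B,D} --1--> {A,B,D}  [seen]
Reachable DFA states: {A}, {B,D}, {A,B,D}.
Accepting DFA states (contain an NFA accepting state): {A}, {B,D}, {A,B,D}.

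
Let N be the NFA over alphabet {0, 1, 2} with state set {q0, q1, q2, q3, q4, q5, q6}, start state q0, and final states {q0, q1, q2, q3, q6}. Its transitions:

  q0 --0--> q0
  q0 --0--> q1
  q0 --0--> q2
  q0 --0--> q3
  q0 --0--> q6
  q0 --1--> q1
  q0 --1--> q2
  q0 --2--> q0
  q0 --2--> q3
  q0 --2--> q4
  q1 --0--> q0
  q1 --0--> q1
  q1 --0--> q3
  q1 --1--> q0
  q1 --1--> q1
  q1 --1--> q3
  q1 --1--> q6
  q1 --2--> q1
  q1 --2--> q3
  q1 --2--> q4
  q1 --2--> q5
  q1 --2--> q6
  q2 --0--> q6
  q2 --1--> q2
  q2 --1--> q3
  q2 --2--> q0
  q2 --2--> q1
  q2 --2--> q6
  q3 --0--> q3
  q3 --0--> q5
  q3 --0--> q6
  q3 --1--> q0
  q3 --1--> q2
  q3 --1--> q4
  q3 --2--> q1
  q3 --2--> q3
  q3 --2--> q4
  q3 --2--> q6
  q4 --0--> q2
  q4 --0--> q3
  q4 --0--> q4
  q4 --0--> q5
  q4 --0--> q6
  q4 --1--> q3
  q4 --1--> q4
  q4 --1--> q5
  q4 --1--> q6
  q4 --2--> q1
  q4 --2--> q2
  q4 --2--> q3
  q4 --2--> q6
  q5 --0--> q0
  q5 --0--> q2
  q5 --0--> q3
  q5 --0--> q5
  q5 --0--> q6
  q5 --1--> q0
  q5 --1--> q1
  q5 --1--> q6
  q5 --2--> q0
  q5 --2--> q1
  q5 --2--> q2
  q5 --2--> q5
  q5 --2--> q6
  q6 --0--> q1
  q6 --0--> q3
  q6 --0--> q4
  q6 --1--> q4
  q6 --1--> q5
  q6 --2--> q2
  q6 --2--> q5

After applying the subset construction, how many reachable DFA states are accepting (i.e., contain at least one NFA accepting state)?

8

Start state of the DFA: {q0}.
{q0} --0--> {q0, q1, q2, q3, q6}  [new]
{q0} --1--> {q1, q2}  [new]
{q0} --2--> {q0, q3, q4}  [new]
{q0, q1, q2, q3, q6} --0--> {q0, q1, q2, q3, q4, q5, q6}  [new]
{q0, q1, q2, q3, q6} --1--> {q0, q1, q2, q3, q4, q5, q6}  [seen]
{q0, q1, q2, q3, q6} --2--> {q0, q1, q2, q3, q4, q5, q6}  [seen]
{q1, q2} --0--> {q0, q1, q3, q6}  [new]
{q1, q2} --1--> {q0, q1, q2, q3, q6}  [seen]
{q1, q2} --2--> {q0, q1, q3, q4, q5, q6}  [new]
{q0, q3, q4} --0--> {q0, q1, q2, q3, q4, q5, q6}  [seen]
{q0, q3, q4} --1--> {q0, q1, q2, q3, q4, q5, q6}  [seen]
{q0, q3, q4} --2--> {q0, q1, q2, q3, q4, q6}  [new]
{q0, q1, q2, q3, q4, q5, q6} --0--> {q0, q1, q2, q3, q4, q5, q6}  [seen]
{q0, q1, q2, q3, q4, q5, q6} --1--> {q0, q1, q2, q3, q4, q5, q6}  [seen]
{q0, q1, q2, q3, q4, q5, q6} --2--> {q0, q1, q2, q3, q4, q5, q6}  [seen]
{q0, q1, q3, q6} --0--> {q0, q1, q2, q3, q4, q5, q6}  [seen]
{q0, q1, q3, q6} --1--> {q0, q1, q2, q3, q4, q5, q6}  [seen]
{q0, q1, q3, q6} --2--> {q0, q1, q2, q3, q4, q5, q6}  [seen]
{q0, q1, q3, q4, q5, q6} --0--> {q0, q1, q2, q3, q4, q5, q6}  [seen]
{q0, q1, q3, q4, q5, q6} --1--> {q0, q1, q2, q3, q4, q5, q6}  [seen]
{q0, q1, q3, q4, q5, q6} --2--> {q0, q1, q2, q3, q4, q5, q6}  [seen]
{q0, q1, q2, q3, q4, q6} --0--> {q0, q1, q2, q3, q4, q5, q6}  [seen]
{q0, q1, q2, q3, q4, q6} --1--> {q0, q1, q2, q3, q4, q5, q6}  [seen]
{q0, q1, q2, q3, q4, q6} --2--> {q0, q1, q2, q3, q4, q5, q6}  [seen]
Reachable DFA states: {q0}, {q0, q1, q2, q3, q6}, {q1, q2}, {q0, q3, q4}, {q0, q1, q2, q3, q4, q5, q6}, {q0, q1, q3, q6}, {q0, q1, q3, q4, q5, q6}, {q0, q1, q2, q3, q4, q6}.
Accepting DFA states (contain an NFA accepting state): {q0}, {q0, q1, q2, q3, q6}, {q1, q2}, {q0, q3, q4}, {q0, q1, q2, q3, q4, q5, q6}, {q0, q1, q3, q6}, {q0, q1, q3, q4, q5, q6}, {q0, q1, q2, q3, q4, q6}.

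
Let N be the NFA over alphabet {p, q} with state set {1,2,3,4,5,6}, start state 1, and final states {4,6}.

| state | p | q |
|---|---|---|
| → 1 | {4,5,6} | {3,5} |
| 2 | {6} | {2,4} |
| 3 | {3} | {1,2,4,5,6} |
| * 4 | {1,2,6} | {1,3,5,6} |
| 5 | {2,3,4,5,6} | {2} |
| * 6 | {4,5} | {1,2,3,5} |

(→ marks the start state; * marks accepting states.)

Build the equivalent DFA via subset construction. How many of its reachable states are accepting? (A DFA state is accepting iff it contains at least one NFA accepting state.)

Start state of the DFA: {1}.
{1} --p--> {4,5,6}  [new]
{1} --q--> {3,5}  [new]
{4,5,6} --p--> {1,2,3,4,5,6}  [new]
{4,5,6} --q--> {1,2,3,5,6}  [new]
{3,5} --p--> {2,3,4,5,6}  [new]
{3,5} --q--> {1,2,4,5,6}  [new]
{1,2,3,4,5,6} --p--> {1,2,3,4,5,6}  [seen]
{1,2,3,4,5,6} --q--> {1,2,3,4,5,6}  [seen]
{1,2,3,5,6} --p--> {2,3,4,5,6}  [seen]
{1,2,3,5,6} --q--> {1,2,3,4,5,6}  [seen]
{2,3,4,5,6} --p--> {1,2,3,4,5,6}  [seen]
{2,3,4,5,6} --q--> {1,2,3,4,5,6}  [seen]
{1,2,4,5,6} --p--> {1,2,3,4,5,6}  [seen]
{1,2,4,5,6} --q--> {1,2,3,4,5,6}  [seen]
Reachable DFA states: {1}, {4,5,6}, {3,5}, {1,2,3,4,5,6}, {1,2,3,5,6}, {2,3,4,5,6}, {1,2,4,5,6}.
Accepting DFA states (contain an NFA accepting state): {4,5,6}, {1,2,3,4,5,6}, {1,2,3,5,6}, {2,3,4,5,6}, {1,2,4,5,6}.

5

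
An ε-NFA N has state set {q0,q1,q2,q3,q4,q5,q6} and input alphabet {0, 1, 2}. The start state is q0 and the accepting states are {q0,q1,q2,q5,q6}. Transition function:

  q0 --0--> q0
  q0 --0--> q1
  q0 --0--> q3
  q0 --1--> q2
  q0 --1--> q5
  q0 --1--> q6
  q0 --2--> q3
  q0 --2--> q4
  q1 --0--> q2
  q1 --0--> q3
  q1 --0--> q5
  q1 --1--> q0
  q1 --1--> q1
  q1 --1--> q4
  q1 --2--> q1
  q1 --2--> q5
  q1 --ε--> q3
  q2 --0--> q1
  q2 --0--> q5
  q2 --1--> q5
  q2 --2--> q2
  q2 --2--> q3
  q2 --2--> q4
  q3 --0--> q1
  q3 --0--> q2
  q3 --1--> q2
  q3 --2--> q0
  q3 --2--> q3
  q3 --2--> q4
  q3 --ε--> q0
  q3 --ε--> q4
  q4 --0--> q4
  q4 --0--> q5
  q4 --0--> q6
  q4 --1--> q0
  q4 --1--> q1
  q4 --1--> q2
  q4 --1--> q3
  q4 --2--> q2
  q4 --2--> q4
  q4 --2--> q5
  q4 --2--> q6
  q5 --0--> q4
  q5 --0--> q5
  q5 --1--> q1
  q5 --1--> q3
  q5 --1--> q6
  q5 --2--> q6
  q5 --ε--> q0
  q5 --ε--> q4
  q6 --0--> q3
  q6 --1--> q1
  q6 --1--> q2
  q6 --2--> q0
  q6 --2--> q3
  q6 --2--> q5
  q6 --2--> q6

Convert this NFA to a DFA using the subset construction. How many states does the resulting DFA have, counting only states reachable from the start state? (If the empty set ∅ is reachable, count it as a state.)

Start state of the DFA: {q0} (ε-closure of the NFA start).
{q0} --0--> {q0,q1,q3,q4}  [new]
{q0} --1--> {q0,q2,q4,q5,q6}  [new]
{q0} --2--> {q0,q3,q4}  [new]
{q0,q1,q3,q4} --0--> {q0,q1,q2,q3,q4,q5,q6}  [new]
{q0,q1,q3,q4} --1--> {q0,q1,q2,q3,q4,q5,q6}  [seen]
{q0,q1,q3,q4} --2--> {q0,q1,q2,q3,q4,q5,q6}  [seen]
{q0,q2,q4,q5,q6} --0--> {q0,q1,q3,q4,q5,q6}  [new]
{q0,q2,q4,q5,q6} --1--> {q0,q1,q2,q3,q4,q5,q6}  [seen]
{q0,q2,q4,q5,q6} --2--> {q0,q2,q3,q4,q5,q6}  [new]
{q0,q3,q4} --0--> {q0,q1,q2,q3,q4,q5,q6}  [seen]
{q0,q3,q4} --1--> {q0,q1,q2,q3,q4,q5,q6}  [seen]
{q0,q3,q4} --2--> {q0,q2,q3,q4,q5,q6}  [seen]
{q0,q1,q2,q3,q4,q5,q6} --0--> {q0,q1,q2,q3,q4,q5,q6}  [seen]
{q0,q1,q2,q3,q4,q5,q6} --1--> {q0,q1,q2,q3,q4,q5,q6}  [seen]
{q0,q1,q2,q3,q4,q5,q6} --2--> {q0,q1,q2,q3,q4,q5,q6}  [seen]
{q0,q1,q3,q4,q5,q6} --0--> {q0,q1,q2,q3,q4,q5,q6}  [seen]
{q0,q1,q3,q4,q5,q6} --1--> {q0,q1,q2,q3,q4,q5,q6}  [seen]
{q0,q1,q3,q4,q5,q6} --2--> {q0,q1,q2,q3,q4,q5,q6}  [seen]
{q0,q2,q3,q4,q5,q6} --0--> {q0,q1,q2,q3,q4,q5,q6}  [seen]
{q0,q2,q3,q4,q5,q6} --1--> {q0,q1,q2,q3,q4,q5,q6}  [seen]
{q0,q2,q3,q4,q5,q6} --2--> {q0,q2,q3,q4,q5,q6}  [seen]
Reachable DFA states: {q0}, {q0,q1,q3,q4}, {q0,q2,q4,q5,q6}, {q0,q3,q4}, {q0,q1,q2,q3,q4,q5,q6}, {q0,q1,q3,q4,q5,q6}, {q0,q2,q3,q4,q5,q6}.

7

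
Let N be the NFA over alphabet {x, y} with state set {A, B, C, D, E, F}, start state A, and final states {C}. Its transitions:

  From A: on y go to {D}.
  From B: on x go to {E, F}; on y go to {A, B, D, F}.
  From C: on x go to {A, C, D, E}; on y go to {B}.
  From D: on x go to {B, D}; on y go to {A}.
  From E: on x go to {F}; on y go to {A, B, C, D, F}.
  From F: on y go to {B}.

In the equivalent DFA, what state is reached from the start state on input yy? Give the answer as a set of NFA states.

{A}

Start: {A}.
δ(A,y) = {D}.
Union: {D}.
After y: {D}.
δ(D,y) = {A}.
Union: {A}.
After y: {A}.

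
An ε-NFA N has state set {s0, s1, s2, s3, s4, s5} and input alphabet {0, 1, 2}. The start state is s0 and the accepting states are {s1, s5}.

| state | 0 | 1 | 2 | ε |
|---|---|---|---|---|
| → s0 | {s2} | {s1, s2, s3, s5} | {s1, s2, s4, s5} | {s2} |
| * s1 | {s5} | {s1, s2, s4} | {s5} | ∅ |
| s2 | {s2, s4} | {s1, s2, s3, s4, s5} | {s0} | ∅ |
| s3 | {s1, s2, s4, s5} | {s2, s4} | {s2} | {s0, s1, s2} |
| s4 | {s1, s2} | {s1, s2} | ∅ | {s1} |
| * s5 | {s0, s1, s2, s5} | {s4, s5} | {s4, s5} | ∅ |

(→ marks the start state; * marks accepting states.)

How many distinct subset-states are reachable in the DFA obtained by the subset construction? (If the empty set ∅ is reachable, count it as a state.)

6

Start state of the DFA: {s0, s2} (ε-closure of the NFA start).
{s0, s2} --0--> {s1, s2, s4}  [new]
{s0, s2} --1--> {s0, s1, s2, s3, s4, s5}  [new]
{s0, s2} --2--> {s0, s1, s2, s4, s5}  [new]
{s1, s2, s4} --0--> {s1, s2, s4, s5}  [new]
{s1, s2, s4} --1--> {s0, s1, s2, s3, s4, s5}  [seen]
{s1, s2, s4} --2--> {s0, s2, s5}  [new]
{s0, s1, s2, s3, s4, s5} --0--> {s0, s1, s2, s4, s5}  [seen]
{s0, s1, s2, s3, s4, s5} --1--> {s0, s1, s2, s3, s4, s5}  [seen]
{s0, s1, s2, s3, s4, s5} --2--> {s0, s1, s2, s4, s5}  [seen]
{s0, s1, s2, s4, s5} --0--> {s0, s1, s2, s4, s5}  [seen]
{s0, s1, s2, s4, s5} --1--> {s0, s1, s2, s3, s4, s5}  [seen]
{s0, s1, s2, s4, s5} --2--> {s0, s1, s2, s4, s5}  [seen]
{s1, s2, s4, s5} --0--> {s0, s1, s2, s4, s5}  [seen]
{s1, s2, s4, s5} --1--> {s0, s1, s2, s3, s4, s5}  [seen]
{s1, s2, s4, s5} --2--> {s0, s1, s2, s4, s5}  [seen]
{s0, s2, s5} --0--> {s0, s1, s2, s4, s5}  [seen]
{s0, s2, s5} --1--> {s0, s1, s2, s3, s4, s5}  [seen]
{s0, s2, s5} --2--> {s0, s1, s2, s4, s5}  [seen]
Reachable DFA states: {s0, s2}, {s1, s2, s4}, {s0, s1, s2, s3, s4, s5}, {s0, s1, s2, s4, s5}, {s1, s2, s4, s5}, {s0, s2, s5}.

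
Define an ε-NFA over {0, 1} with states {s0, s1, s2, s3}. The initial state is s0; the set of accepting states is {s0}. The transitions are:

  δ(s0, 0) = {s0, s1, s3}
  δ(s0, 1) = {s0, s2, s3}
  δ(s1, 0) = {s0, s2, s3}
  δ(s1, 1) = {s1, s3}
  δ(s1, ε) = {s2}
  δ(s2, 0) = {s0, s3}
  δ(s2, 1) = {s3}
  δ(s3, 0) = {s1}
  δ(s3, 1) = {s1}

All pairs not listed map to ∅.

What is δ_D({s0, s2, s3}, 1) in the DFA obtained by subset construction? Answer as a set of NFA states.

δ(s0,1) = {s0, s2, s3}; δ(s2,1) = {s3}; δ(s3,1) = {s1}.
Union: {s0, s1, s2, s3}.

{s0, s1, s2, s3}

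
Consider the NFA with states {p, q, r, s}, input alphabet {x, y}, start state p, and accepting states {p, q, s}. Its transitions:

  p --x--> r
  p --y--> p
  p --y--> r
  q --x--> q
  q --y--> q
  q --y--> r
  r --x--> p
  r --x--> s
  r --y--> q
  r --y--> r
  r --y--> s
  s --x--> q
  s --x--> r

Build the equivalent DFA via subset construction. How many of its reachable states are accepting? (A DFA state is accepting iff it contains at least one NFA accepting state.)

9

Start state of the DFA: {p}.
{p} --x--> {r}  [new]
{p} --y--> {p, r}  [new]
{r} --x--> {p, s}  [new]
{r} --y--> {q, r, s}  [new]
{p, r} --x--> {p, r, s}  [new]
{p, r} --y--> {p, q, r, s}  [new]
{p, s} --x--> {q, r}  [new]
{p, s} --y--> {p, r}  [seen]
{q, r, s} --x--> {p, q, r, s}  [seen]
{q, r, s} --y--> {q, r, s}  [seen]
{p, r, s} --x--> {p, q, r, s}  [seen]
{p, r, s} --y--> {p, q, r, s}  [seen]
{p, q, r, s} --x--> {p, q, r, s}  [seen]
{p, q, r, s} --y--> {p, q, r, s}  [seen]
{q, r} --x--> {p, q, s}  [new]
{q, r} --y--> {q, r, s}  [seen]
{p, q, s} --x--> {q, r}  [seen]
{p, q, s} --y--> {p, q, r}  [new]
{p, q, r} --x--> {p, q, r, s}  [seen]
{p, q, r} --y--> {p, q, r, s}  [seen]
Reachable DFA states: {p}, {r}, {p, r}, {p, s}, {q, r, s}, {p, r, s}, {p, q, r, s}, {q, r}, {p, q, s}, {p, q, r}.
Accepting DFA states (contain an NFA accepting state): {p}, {p, r}, {p, s}, {q, r, s}, {p, r, s}, {p, q, r, s}, {q, r}, {p, q, s}, {p, q, r}.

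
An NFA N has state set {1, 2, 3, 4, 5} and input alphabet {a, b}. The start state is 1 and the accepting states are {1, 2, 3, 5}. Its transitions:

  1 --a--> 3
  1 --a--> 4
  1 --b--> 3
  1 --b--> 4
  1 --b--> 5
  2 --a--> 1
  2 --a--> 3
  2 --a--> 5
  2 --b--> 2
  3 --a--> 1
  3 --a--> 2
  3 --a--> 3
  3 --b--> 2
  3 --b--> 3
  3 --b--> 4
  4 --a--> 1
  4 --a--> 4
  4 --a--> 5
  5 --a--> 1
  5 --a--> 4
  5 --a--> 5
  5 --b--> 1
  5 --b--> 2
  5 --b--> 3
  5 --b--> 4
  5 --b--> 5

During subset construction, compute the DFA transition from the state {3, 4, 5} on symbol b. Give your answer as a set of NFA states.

{1, 2, 3, 4, 5}

δ(3,b) = {2, 3, 4}; δ(4,b) = ∅; δ(5,b) = {1, 2, 3, 4, 5}.
Union: {1, 2, 3, 4, 5}.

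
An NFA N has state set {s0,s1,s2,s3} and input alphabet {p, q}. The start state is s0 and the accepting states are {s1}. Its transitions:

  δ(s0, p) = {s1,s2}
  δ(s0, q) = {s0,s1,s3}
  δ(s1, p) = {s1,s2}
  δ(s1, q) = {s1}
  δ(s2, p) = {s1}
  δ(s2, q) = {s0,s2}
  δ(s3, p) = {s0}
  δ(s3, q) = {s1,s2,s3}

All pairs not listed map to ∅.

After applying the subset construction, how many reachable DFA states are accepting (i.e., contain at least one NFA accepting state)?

4

Start state of the DFA: {s0}.
{s0} --p--> {s1,s2}  [new]
{s0} --q--> {s0,s1,s3}  [new]
{s1,s2} --p--> {s1,s2}  [seen]
{s1,s2} --q--> {s0,s1,s2}  [new]
{s0,s1,s3} --p--> {s0,s1,s2}  [seen]
{s0,s1,s3} --q--> {s0,s1,s2,s3}  [new]
{s0,s1,s2} --p--> {s1,s2}  [seen]
{s0,s1,s2} --q--> {s0,s1,s2,s3}  [seen]
{s0,s1,s2,s3} --p--> {s0,s1,s2}  [seen]
{s0,s1,s2,s3} --q--> {s0,s1,s2,s3}  [seen]
Reachable DFA states: {s0}, {s1,s2}, {s0,s1,s3}, {s0,s1,s2}, {s0,s1,s2,s3}.
Accepting DFA states (contain an NFA accepting state): {s1,s2}, {s0,s1,s3}, {s0,s1,s2}, {s0,s1,s2,s3}.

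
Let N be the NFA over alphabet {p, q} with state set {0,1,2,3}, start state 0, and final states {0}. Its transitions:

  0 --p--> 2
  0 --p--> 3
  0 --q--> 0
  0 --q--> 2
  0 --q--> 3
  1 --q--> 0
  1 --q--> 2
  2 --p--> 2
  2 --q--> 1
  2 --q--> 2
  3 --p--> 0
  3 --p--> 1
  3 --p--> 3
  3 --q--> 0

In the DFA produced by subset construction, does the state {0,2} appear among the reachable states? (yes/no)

no

Start state of the DFA: {0}.
{0} --p--> {2,3}  [new]
{0} --q--> {0,2,3}  [new]
{2,3} --p--> {0,1,2,3}  [new]
{2,3} --q--> {0,1,2}  [new]
{0,2,3} --p--> {0,1,2,3}  [seen]
{0,2,3} --q--> {0,1,2,3}  [seen]
{0,1,2,3} --p--> {0,1,2,3}  [seen]
{0,1,2,3} --q--> {0,1,2,3}  [seen]
{0,1,2} --p--> {2,3}  [seen]
{0,1,2} --q--> {0,1,2,3}  [seen]
Reachable DFA states: {0}, {2,3}, {0,2,3}, {0,1,2,3}, {0,1,2}.
{0,2} is not among them.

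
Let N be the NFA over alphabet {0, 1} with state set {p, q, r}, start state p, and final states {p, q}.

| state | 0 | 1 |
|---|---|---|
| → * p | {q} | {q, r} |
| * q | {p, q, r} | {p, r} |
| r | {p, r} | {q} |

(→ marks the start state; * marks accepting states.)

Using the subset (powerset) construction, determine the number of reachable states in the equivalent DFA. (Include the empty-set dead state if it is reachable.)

5

Start state of the DFA: {p}.
{p} --0--> {q}  [new]
{p} --1--> {q, r}  [new]
{q} --0--> {p, q, r}  [new]
{q} --1--> {p, r}  [new]
{q, r} --0--> {p, q, r}  [seen]
{q, r} --1--> {p, q, r}  [seen]
{p, q, r} --0--> {p, q, r}  [seen]
{p, q, r} --1--> {p, q, r}  [seen]
{p, r} --0--> {p, q, r}  [seen]
{p, r} --1--> {q, r}  [seen]
Reachable DFA states: {p}, {q}, {q, r}, {p, q, r}, {p, r}.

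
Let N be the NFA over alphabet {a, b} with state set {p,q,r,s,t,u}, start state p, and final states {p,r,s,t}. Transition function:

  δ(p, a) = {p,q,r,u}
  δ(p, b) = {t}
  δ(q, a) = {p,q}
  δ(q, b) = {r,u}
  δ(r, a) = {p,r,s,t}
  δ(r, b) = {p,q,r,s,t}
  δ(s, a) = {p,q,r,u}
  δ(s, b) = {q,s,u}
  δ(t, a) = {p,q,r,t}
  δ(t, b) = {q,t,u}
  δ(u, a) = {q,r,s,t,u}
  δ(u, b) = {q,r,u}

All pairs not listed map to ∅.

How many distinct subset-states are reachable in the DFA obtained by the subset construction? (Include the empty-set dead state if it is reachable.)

7

Start state of the DFA: {p}.
{p} --a--> {p,q,r,u}  [new]
{p} --b--> {t}  [new]
{p,q,r,u} --a--> {p,q,r,s,t,u}  [new]
{p,q,r,u} --b--> {p,q,r,s,t,u}  [seen]
{t} --a--> {p,q,r,t}  [new]
{t} --b--> {q,t,u}  [new]
{p,q,r,s,t,u} --a--> {p,q,r,s,t,u}  [seen]
{p,q,r,s,t,u} --b--> {p,q,r,s,t,u}  [seen]
{p,q,r,t} --a--> {p,q,r,s,t,u}  [seen]
{p,q,r,t} --b--> {p,q,r,s,t,u}  [seen]
{q,t,u} --a--> {p,q,r,s,t,u}  [seen]
{q,t,u} --b--> {q,r,t,u}  [new]
{q,r,t,u} --a--> {p,q,r,s,t,u}  [seen]
{q,r,t,u} --b--> {p,q,r,s,t,u}  [seen]
Reachable DFA states: {p}, {p,q,r,u}, {t}, {p,q,r,s,t,u}, {p,q,r,t}, {q,t,u}, {q,r,t,u}.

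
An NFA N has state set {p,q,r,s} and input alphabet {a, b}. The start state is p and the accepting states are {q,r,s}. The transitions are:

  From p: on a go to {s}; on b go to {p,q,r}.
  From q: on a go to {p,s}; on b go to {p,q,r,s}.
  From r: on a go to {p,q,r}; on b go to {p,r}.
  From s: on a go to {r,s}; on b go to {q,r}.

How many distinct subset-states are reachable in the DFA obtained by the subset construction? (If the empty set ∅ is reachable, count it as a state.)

6

Start state of the DFA: {p}.
{p} --a--> {s}  [new]
{p} --b--> {p,q,r}  [new]
{s} --a--> {r,s}  [new]
{s} --b--> {q,r}  [new]
{p,q,r} --a--> {p,q,r,s}  [new]
{p,q,r} --b--> {p,q,r,s}  [seen]
{r,s} --a--> {p,q,r,s}  [seen]
{r,s} --b--> {p,q,r}  [seen]
{q,r} --a--> {p,q,r,s}  [seen]
{q,r} --b--> {p,q,r,s}  [seen]
{p,q,r,s} --a--> {p,q,r,s}  [seen]
{p,q,r,s} --b--> {p,q,r,s}  [seen]
Reachable DFA states: {p}, {s}, {p,q,r}, {r,s}, {q,r}, {p,q,r,s}.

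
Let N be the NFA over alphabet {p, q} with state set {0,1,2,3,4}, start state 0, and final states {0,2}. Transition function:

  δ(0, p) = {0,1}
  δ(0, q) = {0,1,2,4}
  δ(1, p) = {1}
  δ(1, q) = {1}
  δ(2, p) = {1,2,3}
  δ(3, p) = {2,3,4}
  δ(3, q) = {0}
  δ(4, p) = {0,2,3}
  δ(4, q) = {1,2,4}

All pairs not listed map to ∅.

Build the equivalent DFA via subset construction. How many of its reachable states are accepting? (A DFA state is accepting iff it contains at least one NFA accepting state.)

Start state of the DFA: {0}.
{0} --p--> {0,1}  [new]
{0} --q--> {0,1,2,4}  [new]
{0,1} --p--> {0,1}  [seen]
{0,1} --q--> {0,1,2,4}  [seen]
{0,1,2,4} --p--> {0,1,2,3}  [new]
{0,1,2,4} --q--> {0,1,2,4}  [seen]
{0,1,2,3} --p--> {0,1,2,3,4}  [new]
{0,1,2,3} --q--> {0,1,2,4}  [seen]
{0,1,2,3,4} --p--> {0,1,2,3,4}  [seen]
{0,1,2,3,4} --q--> {0,1,2,4}  [seen]
Reachable DFA states: {0}, {0,1}, {0,1,2,4}, {0,1,2,3}, {0,1,2,3,4}.
Accepting DFA states (contain an NFA accepting state): {0}, {0,1}, {0,1,2,4}, {0,1,2,3}, {0,1,2,3,4}.

5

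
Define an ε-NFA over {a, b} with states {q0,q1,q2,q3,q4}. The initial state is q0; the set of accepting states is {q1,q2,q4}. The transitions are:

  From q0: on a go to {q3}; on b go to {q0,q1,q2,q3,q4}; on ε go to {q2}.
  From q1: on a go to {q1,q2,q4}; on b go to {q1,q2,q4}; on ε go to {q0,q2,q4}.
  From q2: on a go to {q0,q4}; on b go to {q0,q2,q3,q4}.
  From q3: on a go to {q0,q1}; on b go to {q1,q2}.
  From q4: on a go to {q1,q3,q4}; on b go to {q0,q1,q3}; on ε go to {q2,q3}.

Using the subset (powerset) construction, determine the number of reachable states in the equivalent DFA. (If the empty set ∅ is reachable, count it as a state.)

3

Start state of the DFA: {q0,q2} (ε-closure of the NFA start).
{q0,q2} --a--> {q0,q2,q3,q4}  [new]
{q0,q2} --b--> {q0,q1,q2,q3,q4}  [new]
{q0,q2,q3,q4} --a--> {q0,q1,q2,q3,q4}  [seen]
{q0,q2,q3,q4} --b--> {q0,q1,q2,q3,q4}  [seen]
{q0,q1,q2,q3,q4} --a--> {q0,q1,q2,q3,q4}  [seen]
{q0,q1,q2,q3,q4} --b--> {q0,q1,q2,q3,q4}  [seen]
Reachable DFA states: {q0,q2}, {q0,q2,q3,q4}, {q0,q1,q2,q3,q4}.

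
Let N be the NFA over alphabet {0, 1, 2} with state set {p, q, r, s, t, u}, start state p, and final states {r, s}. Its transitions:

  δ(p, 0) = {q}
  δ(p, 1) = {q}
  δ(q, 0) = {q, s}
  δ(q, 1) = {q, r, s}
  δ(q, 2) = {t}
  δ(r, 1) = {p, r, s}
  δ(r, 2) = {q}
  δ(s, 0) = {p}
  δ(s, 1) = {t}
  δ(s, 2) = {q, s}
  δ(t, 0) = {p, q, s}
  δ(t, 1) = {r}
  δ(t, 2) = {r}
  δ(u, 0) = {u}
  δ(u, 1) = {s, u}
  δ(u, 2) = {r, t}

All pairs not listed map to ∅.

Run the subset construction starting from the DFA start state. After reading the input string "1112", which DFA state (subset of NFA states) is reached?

Start: {p}.
δ(p,1) = {q}.
Union: {q}.
After 1: {q}.
δ(q,1) = {q, r, s}.
Union: {q, r, s}.
After 1: {q, r, s}.
δ(q,1) = {q, r, s}; δ(r,1) = {p, r, s}; δ(s,1) = {t}.
Union: {p, q, r, s, t}.
After 1: {p, q, r, s, t}.
δ(p,2) = ∅; δ(q,2) = {t}; δ(r,2) = {q}; δ(s,2) = {q, s}; δ(t,2) = {r}.
Union: {q, r, s, t}.
After 2: {q, r, s, t}.

{q, r, s, t}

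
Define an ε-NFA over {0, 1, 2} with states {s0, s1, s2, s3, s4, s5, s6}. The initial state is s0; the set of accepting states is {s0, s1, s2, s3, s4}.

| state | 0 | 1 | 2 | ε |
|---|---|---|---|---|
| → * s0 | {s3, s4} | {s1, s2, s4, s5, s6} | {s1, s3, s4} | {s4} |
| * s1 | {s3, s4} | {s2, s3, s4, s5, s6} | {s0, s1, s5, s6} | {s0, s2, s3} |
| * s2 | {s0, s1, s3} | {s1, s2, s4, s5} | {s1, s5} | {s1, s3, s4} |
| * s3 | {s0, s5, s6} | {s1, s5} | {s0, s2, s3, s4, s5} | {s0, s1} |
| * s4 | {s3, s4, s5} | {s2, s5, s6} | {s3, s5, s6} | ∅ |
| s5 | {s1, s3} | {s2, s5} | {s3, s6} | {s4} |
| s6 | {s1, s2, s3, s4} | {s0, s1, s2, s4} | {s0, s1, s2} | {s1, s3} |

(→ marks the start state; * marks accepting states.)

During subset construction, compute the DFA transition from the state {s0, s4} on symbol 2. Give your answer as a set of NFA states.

δ(s0,2) = {s1, s3, s4}; δ(s4,2) = {s3, s5, s6}.
Union: {s1, s3, s4, s5, s6}.
ε-closure gives {s0, s1, s2, s3, s4, s5, s6}.

{s0, s1, s2, s3, s4, s5, s6}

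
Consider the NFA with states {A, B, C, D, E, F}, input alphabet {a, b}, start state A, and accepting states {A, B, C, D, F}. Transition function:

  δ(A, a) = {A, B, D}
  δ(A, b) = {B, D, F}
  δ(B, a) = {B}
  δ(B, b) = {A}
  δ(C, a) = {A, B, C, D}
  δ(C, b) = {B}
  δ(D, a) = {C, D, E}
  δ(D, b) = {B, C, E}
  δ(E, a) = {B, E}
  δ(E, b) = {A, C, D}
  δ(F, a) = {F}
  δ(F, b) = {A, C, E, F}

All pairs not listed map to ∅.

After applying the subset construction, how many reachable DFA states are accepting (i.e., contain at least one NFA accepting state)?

Start state of the DFA: {A}.
{A} --a--> {A, B, D}  [new]
{A} --b--> {B, D, F}  [new]
{A, B, D} --a--> {A, B, C, D, E}  [new]
{A, B, D} --b--> {A, B, C, D, E, F}  [new]
{B, D, F} --a--> {B, C, D, E, F}  [new]
{B, D, F} --b--> {A, B, C, E, F}  [new]
{A, B, C, D, E} --a--> {A, B, C, D, E}  [seen]
{A, B, C, D, E} --b--> {A, B, C, D, E, F}  [seen]
{A, B, C, D, E, F} --a--> {A, B, C, D, E, F}  [seen]
{A, B, C, D, E, F} --b--> {A, B, C, D, E, F}  [seen]
{B, C, D, E, F} --a--> {A, B, C, D, E, F}  [seen]
{B, C, D, E, F} --b--> {A, B, C, D, E, F}  [seen]
{A, B, C, E, F} --a--> {A, B, C, D, E, F}  [seen]
{A, B, C, E, F} --b--> {A, B, C, D, E, F}  [seen]
Reachable DFA states: {A}, {A, B, D}, {B, D, F}, {A, B, C, D, E}, {A, B, C, D, E, F}, {B, C, D, E, F}, {A, B, C, E, F}.
Accepting DFA states (contain an NFA accepting state): {A}, {A, B, D}, {B, D, F}, {A, B, C, D, E}, {A, B, C, D, E, F}, {B, C, D, E, F}, {A, B, C, E, F}.

7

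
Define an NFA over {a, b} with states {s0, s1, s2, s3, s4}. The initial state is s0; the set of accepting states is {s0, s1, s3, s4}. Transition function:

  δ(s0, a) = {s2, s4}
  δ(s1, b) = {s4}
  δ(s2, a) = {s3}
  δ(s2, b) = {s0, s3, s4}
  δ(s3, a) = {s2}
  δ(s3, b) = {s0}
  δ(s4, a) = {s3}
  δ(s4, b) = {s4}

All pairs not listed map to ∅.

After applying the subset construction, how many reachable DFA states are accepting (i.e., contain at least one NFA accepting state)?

Start state of the DFA: {s0}.
{s0} --a--> {s2, s4}  [new]
{s0} --b--> ∅  [new]
{s2, s4} --a--> {s3}  [new]
{s2, s4} --b--> {s0, s3, s4}  [new]
∅ --a--> ∅  [seen]
∅ --b--> ∅  [seen]
{s3} --a--> {s2}  [new]
{s3} --b--> {s0}  [seen]
{s0, s3, s4} --a--> {s2, s3, s4}  [new]
{s0, s3, s4} --b--> {s0, s4}  [new]
{s2} --a--> {s3}  [seen]
{s2} --b--> {s0, s3, s4}  [seen]
{s2, s3, s4} --a--> {s2, s3}  [new]
{s2, s3, s4} --b--> {s0, s3, s4}  [seen]
{s0, s4} --a--> {s2, s3, s4}  [seen]
{s0, s4} --b--> {s4}  [new]
{s2, s3} --a--> {s2, s3}  [seen]
{s2, s3} --b--> {s0, s3, s4}  [seen]
{s4} --a--> {s3}  [seen]
{s4} --b--> {s4}  [seen]
Reachable DFA states: {s0}, {s2, s4}, ∅, {s3}, {s0, s3, s4}, {s2}, {s2, s3, s4}, {s0, s4}, {s2, s3}, {s4}.
Accepting DFA states (contain an NFA accepting state): {s0}, {s2, s4}, {s3}, {s0, s3, s4}, {s2, s3, s4}, {s0, s4}, {s2, s3}, {s4}.

8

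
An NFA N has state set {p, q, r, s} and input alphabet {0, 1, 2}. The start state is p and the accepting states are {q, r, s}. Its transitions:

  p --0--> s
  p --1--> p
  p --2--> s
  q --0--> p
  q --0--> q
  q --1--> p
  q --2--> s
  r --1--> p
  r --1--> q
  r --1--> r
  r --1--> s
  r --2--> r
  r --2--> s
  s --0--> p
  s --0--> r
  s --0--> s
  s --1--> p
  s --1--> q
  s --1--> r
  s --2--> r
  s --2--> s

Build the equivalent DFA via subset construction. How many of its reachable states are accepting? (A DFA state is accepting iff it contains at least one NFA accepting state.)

Start state of the DFA: {p}.
{p} --0--> {s}  [new]
{p} --1--> {p}  [seen]
{p} --2--> {s}  [seen]
{s} --0--> {p, r, s}  [new]
{s} --1--> {p, q, r}  [new]
{s} --2--> {r, s}  [new]
{p, r, s} --0--> {p, r, s}  [seen]
{p, r, s} --1--> {p, q, r, s}  [new]
{p, r, s} --2--> {r, s}  [seen]
{p, q, r} --0--> {p, q, s}  [new]
{p, q, r} --1--> {p, q, r, s}  [seen]
{p, q, r} --2--> {r, s}  [seen]
{r, s} --0--> {p, r, s}  [seen]
{r, s} --1--> {p, q, r, s}  [seen]
{r, s} --2--> {r, s}  [seen]
{p, q, r, s} --0--> {p, q, r, s}  [seen]
{p, q, r, s} --1--> {p, q, r, s}  [seen]
{p, q, r, s} --2--> {r, s}  [seen]
{p, q, s} --0--> {p, q, r, s}  [seen]
{p, q, s} --1--> {p, q, r}  [seen]
{p, q, s} --2--> {r, s}  [seen]
Reachable DFA states: {p}, {s}, {p, r, s}, {p, q, r}, {r, s}, {p, q, r, s}, {p, q, s}.
Accepting DFA states (contain an NFA accepting state): {s}, {p, r, s}, {p, q, r}, {r, s}, {p, q, r, s}, {p, q, s}.

6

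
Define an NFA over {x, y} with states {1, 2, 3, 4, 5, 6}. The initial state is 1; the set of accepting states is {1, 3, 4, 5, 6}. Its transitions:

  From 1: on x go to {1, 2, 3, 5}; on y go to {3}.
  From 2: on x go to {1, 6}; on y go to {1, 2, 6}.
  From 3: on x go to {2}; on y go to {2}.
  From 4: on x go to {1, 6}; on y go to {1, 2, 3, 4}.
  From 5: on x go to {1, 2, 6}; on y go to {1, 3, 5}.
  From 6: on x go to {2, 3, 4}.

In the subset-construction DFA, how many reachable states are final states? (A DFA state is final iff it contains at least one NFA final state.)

Start state of the DFA: {1}.
{1} --x--> {1, 2, 3, 5}  [new]
{1} --y--> {3}  [new]
{1, 2, 3, 5} --x--> {1, 2, 3, 5, 6}  [new]
{1, 2, 3, 5} --y--> {1, 2, 3, 5, 6}  [seen]
{3} --x--> {2}  [new]
{3} --y--> {2}  [seen]
{1, 2, 3, 5, 6} --x--> {1, 2, 3, 4, 5, 6}  [new]
{1, 2, 3, 5, 6} --y--> {1, 2, 3, 5, 6}  [seen]
{2} --x--> {1, 6}  [new]
{2} --y--> {1, 2, 6}  [new]
{1, 2, 3, 4, 5, 6} --x--> {1, 2, 3, 4, 5, 6}  [seen]
{1, 2, 3, 4, 5, 6} --y--> {1, 2, 3, 4, 5, 6}  [seen]
{1, 6} --x--> {1, 2, 3, 4, 5}  [new]
{1, 6} --y--> {3}  [seen]
{1, 2, 6} --x--> {1, 2, 3, 4, 5, 6}  [seen]
{1, 2, 6} --y--> {1, 2, 3, 6}  [new]
{1, 2, 3, 4, 5} --x--> {1, 2, 3, 5, 6}  [seen]
{1, 2, 3, 4, 5} --y--> {1, 2, 3, 4, 5, 6}  [seen]
{1, 2, 3, 6} --x--> {1, 2, 3, 4, 5, 6}  [seen]
{1, 2, 3, 6} --y--> {1, 2, 3, 6}  [seen]
Reachable DFA states: {1}, {1, 2, 3, 5}, {3}, {1, 2, 3, 5, 6}, {2}, {1, 2, 3, 4, 5, 6}, {1, 6}, {1, 2, 6}, {1, 2, 3, 4, 5}, {1, 2, 3, 6}.
Accepting DFA states (contain an NFA accepting state): {1}, {1, 2, 3, 5}, {3}, {1, 2, 3, 5, 6}, {1, 2, 3, 4, 5, 6}, {1, 6}, {1, 2, 6}, {1, 2, 3, 4, 5}, {1, 2, 3, 6}.

9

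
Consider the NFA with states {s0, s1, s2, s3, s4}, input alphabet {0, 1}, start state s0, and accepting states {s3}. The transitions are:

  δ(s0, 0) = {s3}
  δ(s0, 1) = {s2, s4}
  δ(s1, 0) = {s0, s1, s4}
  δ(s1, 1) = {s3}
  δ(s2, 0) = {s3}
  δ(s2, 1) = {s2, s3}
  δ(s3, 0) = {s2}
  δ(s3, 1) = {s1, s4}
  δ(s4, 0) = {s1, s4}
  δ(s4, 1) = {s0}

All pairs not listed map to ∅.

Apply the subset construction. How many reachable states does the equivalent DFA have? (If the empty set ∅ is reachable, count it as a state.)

16

Start state of the DFA: {s0}.
{s0} --0--> {s3}  [new]
{s0} --1--> {s2, s4}  [new]
{s3} --0--> {s2}  [new]
{s3} --1--> {s1, s4}  [new]
{s2, s4} --0--> {s1, s3, s4}  [new]
{s2, s4} --1--> {s0, s2, s3}  [new]
{s2} --0--> {s3}  [seen]
{s2} --1--> {s2, s3}  [new]
{s1, s4} --0--> {s0, s1, s4}  [new]
{s1, s4} --1--> {s0, s3}  [new]
{s1, s3, s4} --0--> {s0, s1, s2, s4}  [new]
{s1, s3, s4} --1--> {s0, s1, s3, s4}  [new]
{s0, s2, s3} --0--> {s2, s3}  [seen]
{s0, s2, s3} --1--> {s1, s2, s3, s4}  [new]
{s2, s3} --0--> {s2, s3}  [seen]
{s2, s3} --1--> {s1, s2, s3, s4}  [seen]
{s0, s1, s4} --0--> {s0, s1, s3, s4}  [seen]
{s0, s1, s4} --1--> {s0, s2, s3, s4}  [new]
{s0, s3} --0--> {s2, s3}  [seen]
{s0, s3} --1--> {s1, s2, s4}  [new]
{s0, s1, s2, s4} --0--> {s0, s1, s3, s4}  [seen]
{s0, s1, s2, s4} --1--> {s0, s2, s3, s4}  [seen]
{s0, s1, s3, s4} --0--> {s0, s1, s2, s3, s4}  [new]
{s0, s1, s3, s4} --1--> {s0, s1, s2, s3, s4}  [seen]
{s1, s2, s3, s4} --0--> {s0, s1, s2, s3, s4}  [seen]
{s1, s2, s3, s4} --1--> {s0, s1, s2, s3, s4}  [seen]
{s0, s2, s3, s4} --0--> {s1, s2, s3, s4}  [seen]
{s0, s2, s3, s4} --1--> {s0, s1, s2, s3, s4}  [seen]
{s1, s2, s4} --0--> {s0, s1, s3, s4}  [seen]
{s1, s2, s4} --1--> {s0, s2, s3}  [seen]
{s0, s1, s2, s3, s4} --0--> {s0, s1, s2, s3, s4}  [seen]
{s0, s1, s2, s3, s4} --1--> {s0, s1, s2, s3, s4}  [seen]
Reachable DFA states: {s0}, {s3}, {s2, s4}, {s2}, {s1, s4}, {s1, s3, s4}, {s0, s2, s3}, {s2, s3}, {s0, s1, s4}, {s0, s3}, {s0, s1, s2, s4}, {s0, s1, s3, s4}, {s1, s2, s3, s4}, {s0, s2, s3, s4}, {s1, s2, s4}, {s0, s1, s2, s3, s4}.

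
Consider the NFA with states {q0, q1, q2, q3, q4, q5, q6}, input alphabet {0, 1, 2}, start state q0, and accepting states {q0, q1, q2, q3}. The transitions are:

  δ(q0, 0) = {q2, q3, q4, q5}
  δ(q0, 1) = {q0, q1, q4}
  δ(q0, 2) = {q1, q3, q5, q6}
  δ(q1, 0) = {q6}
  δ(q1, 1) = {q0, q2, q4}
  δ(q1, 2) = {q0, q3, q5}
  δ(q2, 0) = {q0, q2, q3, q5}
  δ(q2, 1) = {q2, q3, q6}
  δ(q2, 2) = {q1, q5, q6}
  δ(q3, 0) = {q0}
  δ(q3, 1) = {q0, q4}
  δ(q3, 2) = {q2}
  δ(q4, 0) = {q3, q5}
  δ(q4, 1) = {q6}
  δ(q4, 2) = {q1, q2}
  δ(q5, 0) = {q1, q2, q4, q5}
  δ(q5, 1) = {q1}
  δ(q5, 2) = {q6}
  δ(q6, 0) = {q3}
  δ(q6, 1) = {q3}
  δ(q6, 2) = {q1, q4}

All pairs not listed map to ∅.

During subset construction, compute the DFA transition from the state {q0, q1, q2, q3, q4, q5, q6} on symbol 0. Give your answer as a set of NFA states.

{q0, q1, q2, q3, q4, q5, q6}

δ(q0,0) = {q2, q3, q4, q5}; δ(q1,0) = {q6}; δ(q2,0) = {q0, q2, q3, q5}; δ(q3,0) = {q0}; δ(q4,0) = {q3, q5}; δ(q5,0) = {q1, q2, q4, q5}; δ(q6,0) = {q3}.
Union: {q0, q1, q2, q3, q4, q5, q6}.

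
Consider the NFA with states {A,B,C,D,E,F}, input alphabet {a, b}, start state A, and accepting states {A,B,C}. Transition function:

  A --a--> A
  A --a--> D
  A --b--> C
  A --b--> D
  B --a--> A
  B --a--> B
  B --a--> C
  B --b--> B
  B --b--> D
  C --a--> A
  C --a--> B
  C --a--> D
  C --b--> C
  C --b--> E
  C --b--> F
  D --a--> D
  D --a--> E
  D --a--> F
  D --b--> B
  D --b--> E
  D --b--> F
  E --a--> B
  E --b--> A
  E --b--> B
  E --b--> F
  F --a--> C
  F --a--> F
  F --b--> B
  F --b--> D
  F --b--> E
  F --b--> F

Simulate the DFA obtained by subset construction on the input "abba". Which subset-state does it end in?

Start: {A}.
δ(A,a) = {A,D}.
Union: {A,D}.
After a: {A,D}.
δ(A,b) = {C,D}; δ(D,b) = {B,E,F}.
Union: {B,C,D,E,F}.
After b: {B,C,D,E,F}.
δ(B,b) = {B,D}; δ(C,b) = {C,E,F}; δ(D,b) = {B,E,F}; δ(E,b) = {A,B,F}; δ(F,b) = {B,D,E,F}.
Union: {A,B,C,D,E,F}.
After b: {A,B,C,D,E,F}.
δ(A,a) = {A,D}; δ(B,a) = {A,B,C}; δ(C,a) = {A,B,D}; δ(D,a) = {D,E,F}; δ(E,a) = {B}; δ(F,a) = {C,F}.
Union: {A,B,C,D,E,F}.
After a: {A,B,C,D,E,F}.

{A,B,C,D,E,F}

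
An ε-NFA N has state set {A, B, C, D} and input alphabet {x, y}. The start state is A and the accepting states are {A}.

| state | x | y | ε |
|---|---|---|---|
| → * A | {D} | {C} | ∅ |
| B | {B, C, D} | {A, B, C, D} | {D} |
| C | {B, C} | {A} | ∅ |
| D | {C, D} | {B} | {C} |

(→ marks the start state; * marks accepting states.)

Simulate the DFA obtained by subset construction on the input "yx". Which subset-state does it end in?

{B, C, D}

Start: {A}.
δ(A,y) = {C}.
Union: {C}.
After y: {C}.
δ(C,x) = {B, C}.
Union: {B, C}.
ε-closure gives {B, C, D}.
After x: {B, C, D}.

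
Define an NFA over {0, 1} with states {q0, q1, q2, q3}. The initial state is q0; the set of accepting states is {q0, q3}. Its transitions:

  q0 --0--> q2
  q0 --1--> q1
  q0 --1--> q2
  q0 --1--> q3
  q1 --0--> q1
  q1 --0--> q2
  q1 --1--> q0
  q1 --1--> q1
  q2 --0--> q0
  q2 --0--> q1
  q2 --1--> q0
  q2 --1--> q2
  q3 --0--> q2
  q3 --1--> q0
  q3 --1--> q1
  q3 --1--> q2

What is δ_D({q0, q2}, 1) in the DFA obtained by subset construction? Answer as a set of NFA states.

{q0, q1, q2, q3}

δ(q0,1) = {q1, q2, q3}; δ(q2,1) = {q0, q2}.
Union: {q0, q1, q2, q3}.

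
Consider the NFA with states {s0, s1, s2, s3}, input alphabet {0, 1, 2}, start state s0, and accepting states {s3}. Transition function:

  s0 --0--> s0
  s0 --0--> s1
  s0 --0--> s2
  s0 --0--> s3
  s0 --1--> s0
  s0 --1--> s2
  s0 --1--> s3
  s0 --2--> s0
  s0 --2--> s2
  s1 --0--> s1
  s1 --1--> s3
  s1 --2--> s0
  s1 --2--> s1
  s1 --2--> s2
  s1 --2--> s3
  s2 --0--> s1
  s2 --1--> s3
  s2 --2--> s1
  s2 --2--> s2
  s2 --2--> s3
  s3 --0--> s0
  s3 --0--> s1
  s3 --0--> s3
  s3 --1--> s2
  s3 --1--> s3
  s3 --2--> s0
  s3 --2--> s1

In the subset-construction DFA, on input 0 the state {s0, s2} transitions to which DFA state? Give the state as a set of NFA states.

δ(s0,0) = {s0, s1, s2, s3}; δ(s2,0) = {s1}.
Union: {s0, s1, s2, s3}.

{s0, s1, s2, s3}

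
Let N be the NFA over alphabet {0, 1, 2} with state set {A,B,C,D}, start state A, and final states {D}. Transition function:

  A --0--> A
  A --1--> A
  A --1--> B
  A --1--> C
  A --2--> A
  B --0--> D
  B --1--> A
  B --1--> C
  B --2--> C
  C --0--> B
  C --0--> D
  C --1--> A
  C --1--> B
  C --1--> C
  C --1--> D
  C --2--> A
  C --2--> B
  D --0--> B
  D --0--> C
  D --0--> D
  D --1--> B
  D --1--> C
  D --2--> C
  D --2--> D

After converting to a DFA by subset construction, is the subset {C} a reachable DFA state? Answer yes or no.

no

Start state of the DFA: {A}.
{A} --0--> {A}  [seen]
{A} --1--> {A,B,C}  [new]
{A} --2--> {A}  [seen]
{A,B,C} --0--> {A,B,D}  [new]
{A,B,C} --1--> {A,B,C,D}  [new]
{A,B,C} --2--> {A,B,C}  [seen]
{A,B,D} --0--> {A,B,C,D}  [seen]
{A,B,D} --1--> {A,B,C}  [seen]
{A,B,D} --2--> {A,C,D}  [new]
{A,B,C,D} --0--> {A,B,C,D}  [seen]
{A,B,C,D} --1--> {A,B,C,D}  [seen]
{A,B,C,D} --2--> {A,B,C,D}  [seen]
{A,C,D} --0--> {A,B,C,D}  [seen]
{A,C,D} --1--> {A,B,C,D}  [seen]
{A,C,D} --2--> {A,B,C,D}  [seen]
Reachable DFA states: {A}, {A,B,C}, {A,B,D}, {A,B,C,D}, {A,C,D}.
{C} is not among them.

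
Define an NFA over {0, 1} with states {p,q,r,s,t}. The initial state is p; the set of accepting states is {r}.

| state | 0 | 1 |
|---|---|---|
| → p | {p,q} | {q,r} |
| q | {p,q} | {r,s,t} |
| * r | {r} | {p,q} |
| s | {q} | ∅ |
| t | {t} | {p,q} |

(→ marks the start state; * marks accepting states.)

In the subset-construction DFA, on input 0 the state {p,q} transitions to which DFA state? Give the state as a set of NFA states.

{p,q}

δ(p,0) = {p,q}; δ(q,0) = {p,q}.
Union: {p,q}.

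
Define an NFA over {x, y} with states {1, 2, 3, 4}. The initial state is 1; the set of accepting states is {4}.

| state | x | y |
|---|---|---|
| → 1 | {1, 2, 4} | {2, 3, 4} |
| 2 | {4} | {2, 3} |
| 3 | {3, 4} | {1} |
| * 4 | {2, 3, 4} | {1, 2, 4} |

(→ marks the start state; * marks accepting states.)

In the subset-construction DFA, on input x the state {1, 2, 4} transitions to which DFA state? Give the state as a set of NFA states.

δ(1,x) = {1, 2, 4}; δ(2,x) = {4}; δ(4,x) = {2, 3, 4}.
Union: {1, 2, 3, 4}.

{1, 2, 3, 4}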